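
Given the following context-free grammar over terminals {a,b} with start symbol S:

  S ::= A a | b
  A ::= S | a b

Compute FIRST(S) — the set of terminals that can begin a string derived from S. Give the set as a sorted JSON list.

Compute FIRST by fixpoint:
pass 1:
  A via A→a b: +{a}
  S via S→A a: +{a}
  S via S→b: +{b}
  FIRST[S]={a,b}  FIRST[A]={a}
pass 2:
  A via A→S: +{b}
  FIRST[S]={a,b}  FIRST[A]={a,b}
pass 3: (no change)
  FIRST[S]={a,b}  FIRST[A]={a,b}

FIRST(S) = ["a", "b"]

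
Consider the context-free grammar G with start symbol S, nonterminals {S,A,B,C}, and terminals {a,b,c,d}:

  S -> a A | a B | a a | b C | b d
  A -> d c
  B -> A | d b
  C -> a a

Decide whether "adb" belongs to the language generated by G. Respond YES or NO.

Convert to CNF:
  S -> T2 C | T2 T0 | T3 A | T3 B | T3 T3
  A -> T0 T1
  B -> T0 T1 | T0 T2
  C -> T3 T3
  T0 -> d
  T1 -> c
  T2 -> b
  T3 -> a

CYK fill:
  cell(0,0) a: {T3}  orig:{}
  cell(1,1) d: {T0}  orig:{}
  cell(2,2) b: {T2}  orig:{}
  cell(0,1) ad: ∅
  cell(1,2) db: {B}
  cell(0,2) adb: {S}

S ∈ T[0,2] ⇒ YES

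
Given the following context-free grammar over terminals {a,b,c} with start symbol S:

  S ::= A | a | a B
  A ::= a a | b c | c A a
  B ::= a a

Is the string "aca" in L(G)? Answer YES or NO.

CNF form of G:
  S -> T0 B | T0 T0 | T1 T2 | T2 X4 | a
  A -> T0 T0 | T1 T2 | T2 X3
  B -> T0 T0
  T0 -> a
  T1 -> b
  T2 -> c
  X3 -> A T0
  X4 -> A T0

Fill CYK table bottom-up:
  [0..0]={S,T0}  "a"  orig:{S}
  [1..1]={T2}  "c"  orig:{}
  [2..2]={S,T0}  "a"  orig:{S}
  [0..1]=∅  "ac"
  [1..2]=∅  "ca"
  [0..2]=∅  "aca"

S ∉ T[0,2] ⇒ NO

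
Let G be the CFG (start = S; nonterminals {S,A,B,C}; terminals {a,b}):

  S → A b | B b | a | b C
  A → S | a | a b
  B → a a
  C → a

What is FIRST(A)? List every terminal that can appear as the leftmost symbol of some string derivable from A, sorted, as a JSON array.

Compute FIRST by fixpoint:
iter 1:
  A via A→a: +{a}
  B via B→a a: +{a}
  C via C→a: +{a}
  S via S→A b: +{a}
  S via S→b C: +{b}
  FIRST(S)={a,b}  FIRST(A)={a}  FIRST(B)={a}  FIRST(C)={a}
iter 2:
  A via A→S: +{b}
  FIRST(S)={a,b}  FIRST(A)={a,b}  FIRST(B)={a}  FIRST(C)={a}
iter 3: done
  FIRST(S)={a,b}  FIRST(A)={a,b}  FIRST(B)={a}  FIRST(C)={a}

FIRST(A) = ["a", "b"]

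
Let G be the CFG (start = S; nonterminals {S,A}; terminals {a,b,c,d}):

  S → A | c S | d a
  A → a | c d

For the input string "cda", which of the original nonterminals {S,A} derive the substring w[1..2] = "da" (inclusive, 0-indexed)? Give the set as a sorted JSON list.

CNF form of G:
  S -> T0 S | T0 T1 | T1 T2 | a
  A -> T0 T1 | a
  T0 -> c
  T1 -> d
  T2 -> a

Fill CYK table bottom-up, restricted to cells inside w[1..2]:
  [1..1]={T1}  "d"  orig:{}
  [2..2]={A,S,T2}  "a"  orig:{A,S}
  [1..2]={S}  "da"

Original NTs in T[1,2] deriving "da": ["S"]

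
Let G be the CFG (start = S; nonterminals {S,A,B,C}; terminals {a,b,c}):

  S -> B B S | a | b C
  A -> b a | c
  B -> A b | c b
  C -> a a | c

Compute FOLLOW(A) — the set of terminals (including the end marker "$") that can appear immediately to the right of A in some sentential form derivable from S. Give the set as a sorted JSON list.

FIRST sets, iterate to fixpoint:
round 1:
  A via A→b a: +{b}
  A via A→c: +{c}
  B via B→A b: +{b,c}
  C via C→a a: +{a}
  C via C→c: +{c}
  S via S→B B S: +{b,c}
  S via S→a: +{a}
  FIRST[S]={a,b,c}  FIRST[A]={b,c}  FIRST[B]={b,c}  FIRST[C]={a,c}
round 2: done
  FIRST[S]={a,b,c}  FIRST[A]={b,c}  FIRST[B]={b,c}  FIRST[C]={a,c}

FOLLOW iteration:
initialize: $ ∈ FOLLOW(S)
[1]
  B→A b: FOLLOW(A) ⊇ FIRST(b) = {b}; new: +{b}
  S→B B S: FOLLOW(B) ⊇ FIRST(B) = {b,c}; new: +{b,c}
  S→B B S: FOLLOW(B) ⊇ FIRST(S) = {a,b,c}; new: +{a}
  S→b C: FOLLOW(C) ⊇ FOLLOW(S) ⊇ {$}; new: +{$}
  FOLLOW(S)={$}  FOLLOW(A)={b}  FOLLOW(B)={a,b,c}  FOLLOW(C)={$}
[2] (no change)
  FOLLOW(S)={$}  FOLLOW(A)={b}  FOLLOW(B)={a,b,c}  FOLLOW(C)={$}

FOLLOW(A) = ["b"]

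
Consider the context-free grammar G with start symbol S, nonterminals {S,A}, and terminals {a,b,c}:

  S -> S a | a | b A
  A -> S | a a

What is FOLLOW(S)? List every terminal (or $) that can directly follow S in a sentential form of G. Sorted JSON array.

FIRST iteration:
[1]
  A via A→a a: +{a}
  S via S→a: +{a}
  S via S→b A: +{b}
  S: {a,b}  A: {a}
[2]
  A via A→S: +{b}
  S: {a,b}  A: {a,b}
[3] (stable)
  S: {a,b}  A: {a,b}

FOLLOW sets:
FOLLOW(S) := {$}
pass 1:
  S→S a: FOLLOW(S) ⊇ FIRST(a) = {a}; new: +{a}
  S→b A: FOLLOW(A) ⊇ FOLLOW(S) ⊇ {$,a}; new: +{$,a}
  FOLLOW(S)={$,a}  FOLLOW(A)={$,a}
pass 2: done
  FOLLOW(S)={$,a}  FOLLOW(A)={$,a}

FOLLOW(S) = ["$", "a"]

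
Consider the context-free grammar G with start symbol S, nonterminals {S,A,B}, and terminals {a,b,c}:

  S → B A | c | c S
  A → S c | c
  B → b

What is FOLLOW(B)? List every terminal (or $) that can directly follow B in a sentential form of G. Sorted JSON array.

FIRST iteration:
pass 1:
  A via A→c: +{c}
  B via B→b: +{b}
  S via S→B A: +{b}
  S via S→c: +{c}
  FIRST[S]={b,c}  FIRST[A]={c}  FIRST[B]={b}
pass 2:
  A via A→S c: +{b}
  FIRST[S]={b,c}  FIRST[A]={b,c}  FIRST[B]={b}
pass 3: done
  FIRST[S]={b,c}  FIRST[A]={b,c}  FIRST[B]={b}

FOLLOW sets:
seed FOLLOW(S) with $
iter 1:
  A→S c: FOLLOW(S) ⊇ FIRST(c) = {c}; new: +{c}
  S→B A: FOLLOW(B) ⊇ FIRST(A) = {b,c}; new: +{b,c}
  S→B A: FOLLOW(A) ⊇ FOLLOW(S) ⊇ {$,c}; new: +{$,c}
  FOLLOW[S]={$,c}  FOLLOW[A]={$,c}  FOLLOW[B]={b,c}
iter 2: (stable)
  FOLLOW[S]={$,c}  FOLLOW[A]={$,c}  FOLLOW[B]={b,c}

FOLLOW(B) = ["b", "c"]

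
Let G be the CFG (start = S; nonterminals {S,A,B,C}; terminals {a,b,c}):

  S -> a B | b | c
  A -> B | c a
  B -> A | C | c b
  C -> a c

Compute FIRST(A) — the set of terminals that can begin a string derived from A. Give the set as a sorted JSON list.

FIRST sets, iterate to fixpoint:
[1]
  A via A→c a: +{c}
  B via B→A: +{c}
  C via C→a c: +{a}
  S via S→a B: +{a}
  S via S→b: +{b}
  S via S→c: +{c}
  FIRST(S)={a,b,c}  FIRST(A)={c}  FIRST(B)={c}  FIRST(C)={a}
[2]
  B via B→C: +{a}
  FIRST(S)={a,b,c}  FIRST(A)={c}  FIRST(B)={a,c}  FIRST(C)={a}
[3]
  A via A→B: +{a}
  FIRST(S)={a,b,c}  FIRST(A)={a,c}  FIRST(B)={a,c}  FIRST(C)={a}
[4] (stable)
  FIRST(S)={a,b,c}  FIRST(A)={a,c}  FIRST(B)={a,c}  FIRST(C)={a}

FIRST(A) = ["a", "c"]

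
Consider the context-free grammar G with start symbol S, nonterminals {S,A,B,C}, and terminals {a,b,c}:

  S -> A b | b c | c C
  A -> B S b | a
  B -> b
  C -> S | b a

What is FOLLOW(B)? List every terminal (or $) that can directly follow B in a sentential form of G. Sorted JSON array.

FIRST iteration:
pass 1:
  A via A→a: +{a}
  B via B→b: +{b}
  C via C→b a: +{b}
  S via S→A b: +{a}
  S via S→b c: +{b}
  S via S→c C: +{c}
  FIRST[S]={a,b,c}  FIRST[A]={a}  FIRST[B]={b}  FIRST[C]={b}
pass 2:
  A via A→B S b: +{b}
  C via C→S: +{a,c}
  FIRST[S]={a,b,c}  FIRST[A]={a,b}  FIRST[B]={b}  FIRST[C]={a,b,c}
pass 3: (no change)
  FIRST[S]={a,b,c}  FIRST[A]={a,b}  FIRST[B]={b}  FIRST[C]={a,b,c}

FOLLOW iteration:
initialize: $ ∈ FOLLOW(S)
[1]
  A→B S b: FOLLOW(B) ⊇ FIRST(S) = {a,b,c}; new: +{a,b,c}
  A→B S b: FOLLOW(S) ⊇ FIRST(b) = {b}; new: +{b}
  S→A b: FOLLOW(A) ⊇ FIRST(b) = {b}; new: +{b}
  S→c C: FOLLOW(C) ⊇ FOLLOW(S) ⊇ {$,b}; new: +{$,b}
  FOLLOW[S]={$,b}  FOLLOW[A]={b}  FOLLOW[B]={a,b,c}  FOLLOW[C]={$,b}
[2] done
  FOLLOW[S]={$,b}  FOLLOW[A]={b}  FOLLOW[B]={a,b,c}  FOLLOW[C]={$,b}

FOLLOW(B) = ["a", "b", "c"]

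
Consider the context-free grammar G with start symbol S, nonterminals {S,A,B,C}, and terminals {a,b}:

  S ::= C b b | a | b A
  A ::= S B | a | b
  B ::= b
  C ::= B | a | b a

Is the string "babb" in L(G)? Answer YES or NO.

Convert to CNF:
  S -> C X2 | T0 A | a
  A -> S B | a | b
  B -> b
  C -> T0 T1 | a | b
  T0 -> b
  T1 -> a
  X2 -> T0 T0

Fill CYK table bottom-up:
  [0..0]={A,B,C,T0}  "b"  orig:{A,B,C}
  [1..1]={A,C,S,T1}  "a"  orig:{A,C,S}
  [2..2]={A,B,C,T0}  "b"  orig:{A,B,C}
  [3..3]={A,B,C,T0}  "b"  orig:{A,B,C}
  [0..1]={C,S}  "ba"
  [1..2]={A}  "ab"
  [2..3]={S,X2}  "bb"  orig:{S}
  [0..2]={A,S}  "bab"
  [1..3]={S}  "abb"
  [0..3]={A,S}  "babb"

S ∈ T[0,3] ⇒ YES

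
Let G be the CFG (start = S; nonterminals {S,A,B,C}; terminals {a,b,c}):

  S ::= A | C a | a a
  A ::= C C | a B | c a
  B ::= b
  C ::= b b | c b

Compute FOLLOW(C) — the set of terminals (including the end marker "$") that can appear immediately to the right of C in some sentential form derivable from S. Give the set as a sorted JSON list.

FIRST sets, iterate to fixpoint:
round 1:
  A via A→a B: +{a}
  A via A→c a: +{c}
  B via B→b: +{b}
  C via C→b b: +{b}
  C via C→c b: +{c}
  S via S→A: +{a,c}
  S via S→C a: +{b}
  FIRST[S]={a,b,c}  FIRST[A]={a,c}  FIRST[B]={b}  FIRST[C]={b,c}
round 2:
  A via A→C C: +{b}
  FIRST[S]={a,b,c}  FIRST[A]={a,b,c}  FIRST[B]={b}  FIRST[C]={b,c}
round 3: done
  FIRST[S]={a,b,c}  FIRST[A]={a,b,c}  FIRST[B]={b}  FIRST[C]={b,c}

FOLLOW iteration:
seed FOLLOW(S) with $
iter 1:
  A→C C: FOLLOW(C) ⊇ FIRST(C) = {b,c}; new: +{b,c}
  S→A: FOLLOW(A) ⊇ FOLLOW(S) ⊇ {$}; new: +{$}
  S→C a: FOLLOW(C) ⊇ FIRST(a) = {a}; new: +{a}
  FOLLOW(S)={$}  FOLLOW(A)={$}  FOLLOW(B)={}  FOLLOW(C)={a,b,c}
iter 2:
  A→C C: FOLLOW(C) ⊇ FOLLOW(A) ⊇ {$}; new: +{$}
  A→a B: FOLLOW(B) ⊇ FOLLOW(A) ⊇ {$}; new: +{$}
  FOLLOW(S)={$}  FOLLOW(A)={$}  FOLLOW(B)={$}  FOLLOW(C)={$,a,b,c}
iter 3: — fixpoint
  FOLLOW(S)={$}  FOLLOW(A)={$}  FOLLOW(B)={$}  FOLLOW(C)={$,a,b,c}

FOLLOW(C) = ["$", "a", "b", "c"]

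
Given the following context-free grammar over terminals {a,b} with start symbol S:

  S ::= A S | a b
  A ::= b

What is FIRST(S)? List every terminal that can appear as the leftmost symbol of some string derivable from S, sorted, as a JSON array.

Compute FIRST by fixpoint:
pass 1:
  A via A→b: +{b}
  S via S→A S: +{b}
  S via S→a b: +{a}
  FIRST(S)={a,b}  FIRST(A)={b}
pass 2: done
  FIRST(S)={a,b}  FIRST(A)={b}

FIRST(S) = ["a", "b"]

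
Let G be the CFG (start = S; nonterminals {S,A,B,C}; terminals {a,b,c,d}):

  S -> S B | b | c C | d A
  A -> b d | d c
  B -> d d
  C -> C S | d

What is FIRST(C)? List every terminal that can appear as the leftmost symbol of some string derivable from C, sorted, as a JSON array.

FIRST iteration:
pass 1:
  A via A→b d: +{b}
  A via A→d c: +{d}
  B via B→d d: +{d}
  C via C→d: +{d}
  S via S→b: +{b}
  S via S→c C: +{c}
  S via S→d A: +{d}
  FIRST(S)={b,c,d}  FIRST(A)={b,d}  FIRST(B)={d}  FIRST(C)={d}
pass 2: — fixpoint
  FIRST(S)={b,c,d}  FIRST(A)={b,d}  FIRST(B)={d}  FIRST(C)={d}

FIRST(C) = ["d"]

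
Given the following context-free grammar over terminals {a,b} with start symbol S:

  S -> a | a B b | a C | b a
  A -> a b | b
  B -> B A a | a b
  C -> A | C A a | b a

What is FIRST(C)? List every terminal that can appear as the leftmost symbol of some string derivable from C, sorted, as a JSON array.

FIRST iteration:
[1]
  A via A→a b: +{a}
  A via A→b: +{b}
  B via B→a b: +{a}
  C via C→A: +{a,b}
  S via S→a: +{a}
  S via S→b a: +{b}
  FIRST(S)={a,b}  FIRST(A)={a,b}  FIRST(B)={a}  FIRST(C)={a,b}
[2] done
  FIRST(S)={a,b}  FIRST(A)={a,b}  FIRST(B)={a}  FIRST(C)={a,b}

FIRST(C) = ["a", "b"]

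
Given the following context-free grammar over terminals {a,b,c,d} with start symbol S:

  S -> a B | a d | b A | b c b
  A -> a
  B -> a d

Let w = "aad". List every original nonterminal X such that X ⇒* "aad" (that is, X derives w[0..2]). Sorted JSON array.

CNF form of G:
  S -> T0 B | T0 T1 | T2 A | T2 X4
  A -> a
  B -> T0 T1
  T0 -> a
  T1 -> d
  T2 -> b
  T3 -> c
  X4 -> T3 T2

CYK table (by increasing span) — only the sub-triangle for w[0..2]:
  [0..0]={A,T0}  "a"  orig:{A}
  [1..1]={A,T0}  "a"  orig:{A}
  [2..2]={T1}  "d"  orig:{}
  [0..1]=∅  "aa"
  [1..2]={B,S}  "ad"
  [0..2]={S}  "aad"

Original NTs in T[0,2] deriving "aad": ["S"]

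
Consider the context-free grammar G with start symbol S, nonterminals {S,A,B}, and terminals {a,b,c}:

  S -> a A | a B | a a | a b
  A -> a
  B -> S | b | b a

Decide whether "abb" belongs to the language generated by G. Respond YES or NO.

Convert to CNF:
  S -> T0 A | T0 B | T0 T0 | T0 T1
  A -> a
  B -> T0 A | T0 B | T0 T0 | T0 T1 | T1 T0 | b
  T0 -> a
  T1 -> b

Fill CYK table bottom-up:
  T[0,0] 'a' = {A,T0}  orig:{A}
  T[1,1] 'b' = {B,T1}  orig:{B}
  T[2,2] 'b' = {B,T1}  orig:{B}
  T[0,1] 'ab' = {B,S}
  T[1,2] 'bb' = ∅
  T[0,2] 'abb' = ∅

S ∉ T[0,2] ⇒ NO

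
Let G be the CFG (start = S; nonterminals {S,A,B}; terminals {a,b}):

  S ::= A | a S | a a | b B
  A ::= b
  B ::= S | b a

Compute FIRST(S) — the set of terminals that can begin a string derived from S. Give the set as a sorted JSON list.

FIRST iteration:
[1]
  A via A→b: +{b}
  B via B→b a: +{b}
  S via S→A: +{b}
  S via S→a S: +{a}
  FIRST(S)={a,b}  FIRST(A)={b}  FIRST(B)={b}
[2]
  B via B→S: +{a}
  FIRST(S)={a,b}  FIRST(A)={b}  FIRST(B)={a,b}
[3] (stable)
  FIRST(S)={a,b}  FIRST(A)={b}  FIRST(B)={a,b}

FIRST(S) = ["a", "b"]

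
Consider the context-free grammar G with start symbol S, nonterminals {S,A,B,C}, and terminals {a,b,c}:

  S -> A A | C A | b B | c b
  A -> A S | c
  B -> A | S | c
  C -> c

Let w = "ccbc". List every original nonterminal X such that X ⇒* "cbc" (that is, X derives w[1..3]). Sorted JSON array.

CNF form of G:
  S -> A A | C A | T0 B | T1 T0
  A -> A S | c
  B -> A A | A S | C A | T0 B | T1 T0 | c
  C -> c
  T0 -> b
  T1 -> c

Fill CYK table bottom-up — only the sub-triangle for w[1..3]:
  cell(1,1) c: {A,B,C,T1}  orig:{A,B,C}
  cell(2,2) b: {T0}  orig:{}
  cell(3,3) c: {A,B,C,T1}  orig:{A,B,C}
  cell(1,2) cb: {B,S}
  cell(2,3) bc: {B,S}
  cell(1,3) cbc: {A,B}

Original NTs in T[1,3] deriving "cbc": ["A", "B"]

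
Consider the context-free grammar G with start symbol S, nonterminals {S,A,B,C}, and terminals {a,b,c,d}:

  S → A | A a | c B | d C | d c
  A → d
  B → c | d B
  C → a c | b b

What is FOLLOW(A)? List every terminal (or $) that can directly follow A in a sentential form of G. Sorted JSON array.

Compute FIRST by fixpoint:
[1]
  A via A→d: +{d}
  B via B→c: +{c}
  B via B→d B: +{d}
  C via C→a c: +{a}
  C via C→b b: +{b}
  S via S→A: +{d}
  S via S→c B: +{c}
  S: {c,d}  A: {d}  B: {c,d}  C: {a,b}
[2] (stable)
  S: {c,d}  A: {d}  B: {c,d}  C: {a,b}

Compute FOLLOW by fixpoint:
FOLLOW(S) := {$}
round 1:
  S→A: FOLLOW(A) ⊇ FOLLOW(S) ⊇ {$}; new: +{$}
  S→A a: FOLLOW(A) ⊇ FIRST(a) = {a}; new: +{a}
  S→c B: FOLLOW(B) ⊇ FOLLOW(S) ⊇ {$}; new: +{$}
  S→d C: FOLLOW(C) ⊇ FOLLOW(S) ⊇ {$}; new: +{$}
  FOLLOW(S)={$}  FOLLOW(A)={$,a}  FOLLOW(B)={$}  FOLLOW(C)={$}
round 2: (no change)
  FOLLOW(S)={$}  FOLLOW(A)={$,a}  FOLLOW(B)={$}  FOLLOW(C)={$}

FOLLOW(A) = ["$", "a"]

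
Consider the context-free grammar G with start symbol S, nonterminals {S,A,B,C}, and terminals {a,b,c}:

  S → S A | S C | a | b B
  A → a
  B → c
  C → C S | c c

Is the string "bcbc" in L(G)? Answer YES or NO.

Convert to CNF:
  S -> S A | S C | T1 B | a
  A -> a
  B -> c
  C -> C S | T0 T0
  T0 -> c
  T1 -> b

CYK table (by increasing span):
  T[0,0] 'b' = {T1}  orig:{}
  T[1,1] 'c' = {B,T0}  orig:{B}
  T[2,2] 'b' = {T1}  orig:{}
  T[3,3] 'c' = {B,T0}  orig:{B}
  T[0,1] 'bc' = {S}
  T[1,2] 'cb' = ∅
  T[2,3] 'bc' = {S}
  T[0,2] 'bcb' = ∅
  T[1,3] 'cbc' = ∅
  T[0,3] 'bcbc' = ∅

S ∉ T[0,3] ⇒ NO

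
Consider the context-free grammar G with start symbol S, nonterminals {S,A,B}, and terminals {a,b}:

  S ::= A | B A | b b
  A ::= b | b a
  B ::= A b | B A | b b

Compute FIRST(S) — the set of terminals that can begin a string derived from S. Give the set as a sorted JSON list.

FIRST sets, iterate to fixpoint:
pass 1:
  A via A→b: +{b}
  B via B→A b: +{b}
  S via S→A: +{b}
  FIRST(S)={b}  FIRST(A)={b}  FIRST(B)={b}
pass 2: (no change)
  FIRST(S)={b}  FIRST(A)={b}  FIRST(B)={b}

FIRST(S) = ["b"]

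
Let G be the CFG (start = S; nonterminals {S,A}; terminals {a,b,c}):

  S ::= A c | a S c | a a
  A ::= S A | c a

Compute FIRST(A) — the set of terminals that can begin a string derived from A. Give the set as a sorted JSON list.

Compute FIRST by fixpoint:
[1]
  A via A→c a: +{c}
  S via S→A c: +{c}
  S via S→a S c: +{a}
  FIRST(S)={a,c}  FIRST(A)={c}
[2]
  A via A→S A: +{a}
  FIRST(S)={a,c}  FIRST(A)={a,c}
[3] (no change)
  FIRST(S)={a,c}  FIRST(A)={a,c}

FIRST(A) = ["a", "c"]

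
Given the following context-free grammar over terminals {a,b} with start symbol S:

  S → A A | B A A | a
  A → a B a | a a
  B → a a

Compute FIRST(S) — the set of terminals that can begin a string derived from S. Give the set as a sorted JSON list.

FIRST iteration:
pass 1:
  A via A→a B a: +{a}
  B via B→a a: +{a}
  S via S→A A: +{a}
  S: {a}  A: {a}  B: {a}
pass 2: done
  S: {a}  A: {a}  B: {a}

FIRST(S) = ["a"]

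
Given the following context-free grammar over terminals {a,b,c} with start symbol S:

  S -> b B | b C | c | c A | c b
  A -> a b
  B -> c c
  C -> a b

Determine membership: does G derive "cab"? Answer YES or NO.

Convert to CNF:
  S -> T1 B | T1 C | T2 A | T2 T1 | c
  A -> T0 T1
  B -> T2 T2
  C -> T0 T1
  T0 -> a
  T1 -> b
  T2 -> c

CYK table (by increasing span):
  cell(0,0) c: {S,T2}  orig:{S}
  cell(1,1) a: {T0}  orig:{}
  cell(2,2) b: {T1}  orig:{}
  cell(0,1) ca: ∅
  cell(1,2) ab: {A,C}
  cell(0,2) cab: {S}

S ∈ T[0,2] ⇒ YES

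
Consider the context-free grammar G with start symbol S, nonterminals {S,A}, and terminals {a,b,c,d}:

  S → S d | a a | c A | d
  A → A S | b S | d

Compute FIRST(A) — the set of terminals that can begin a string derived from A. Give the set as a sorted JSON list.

FIRST iteration:
pass 1:
  A via A→b S: +{b}
  A via A→d: +{d}
  S via S→a a: +{a}
  S via S→c A: +{c}
  S via S→d: +{d}
  FIRST[S]={a,c,d}  FIRST[A]={b,d}
pass 2: — fixpoint
  FIRST[S]={a,c,d}  FIRST[A]={b,d}

FIRST(A) = ["b", "d"]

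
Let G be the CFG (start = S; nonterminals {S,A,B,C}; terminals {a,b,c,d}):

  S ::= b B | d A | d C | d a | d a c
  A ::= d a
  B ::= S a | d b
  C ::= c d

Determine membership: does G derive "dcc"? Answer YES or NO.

Convert to CNF:
  S -> T0 A | T0 C | T0 T1 | T0 X4 | T2 B
  A -> T0 T1
  B -> S T1 | T0 T2
  C -> T3 T0
  T0 -> d
  T1 -> a
  T2 -> b
  T3 -> c
  X4 -> T1 T3

CYK table (by increasing span):
  [0..0]={T0}  "d"  orig:{}
  [1..1]={T3}  "c"  orig:{}
  [2..2]={T3}  "c"  orig:{}
  [0..1]=∅  "dc"
  [1..2]=∅  "cc"
  [0..2]=∅  "dcc"

S ∉ T[0,2] ⇒ NO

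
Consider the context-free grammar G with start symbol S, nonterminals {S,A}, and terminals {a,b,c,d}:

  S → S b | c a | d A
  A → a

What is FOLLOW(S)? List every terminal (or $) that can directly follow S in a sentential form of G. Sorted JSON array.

FIRST sets, iterate to fixpoint:
round 1:
  A via A→a: +{a}
  S via S→c a: +{c}
  S via S→d A: +{d}
  S: {c,d}  A: {a}
round 2: done
  S: {c,d}  A: {a}

FOLLOW iteration:
FOLLOW(S) := {$}
round 1:
  S→S b: FOLLOW(S) ⊇ FIRST(b) = {b}; new: +{b}
  S→d A: FOLLOW(A) ⊇ FOLLOW(S) ⊇ {$,b}; new: +{$,b}
  FOLLOW[S]={$,b}  FOLLOW[A]={$,b}
round 2: — fixpoint
  FOLLOW[S]={$,b}  FOLLOW[A]={$,b}

FOLLOW(S) = ["$", "b"]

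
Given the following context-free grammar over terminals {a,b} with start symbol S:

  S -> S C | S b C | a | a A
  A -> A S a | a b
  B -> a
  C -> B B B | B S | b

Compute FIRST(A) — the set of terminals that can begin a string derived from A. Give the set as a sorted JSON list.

Compute FIRST by fixpoint:
pass 1:
  A via A→a b: +{a}
  B via B→a: +{a}
  C via C→B B B: +{a}
  C via C→b: +{b}
  S via S→a: +{a}
  S: {a}  A: {a}  B: {a}  C: {a,b}
pass 2: done
  S: {a}  A: {a}  B: {a}  C: {a,b}

FIRST(A) = ["a"]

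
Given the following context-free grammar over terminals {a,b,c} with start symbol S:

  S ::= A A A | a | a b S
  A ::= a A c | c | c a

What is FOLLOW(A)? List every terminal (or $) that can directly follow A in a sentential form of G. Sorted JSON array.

FIRST sets, iterate to fixpoint:
pass 1:
  A via A→a A c: +{a}
  A via A→c: +{c}
  S via S→A A A: +{a,c}
  FIRST[S]={a,c}  FIRST[A]={a,c}
pass 2: (no change)
  FIRST[S]={a,c}  FIRST[A]={a,c}

FOLLOW sets:
seed FOLLOW(S) with $
iter 1:
  A→a A c: FOLLOW(A) ⊇ FIRST(c) = {c}; new: +{c}
  S→A A A: FOLLOW(A) ⊇ FIRST(A) = {a,c}; new: +{a}
  S→A A A: FOLLOW(A) ⊇ FOLLOW(S) ⊇ {$}; new: +{$}
  S: {$}  A: {$,a,c}
iter 2: — fixpoint
  S: {$}  A: {$,a,c}

FOLLOW(A) = ["$", "a", "c"]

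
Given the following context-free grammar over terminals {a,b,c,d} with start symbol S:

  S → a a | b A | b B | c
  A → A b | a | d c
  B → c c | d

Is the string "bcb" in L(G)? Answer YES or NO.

Convert to CNF:
  S -> T0 A | T0 B | T3 T3 | c
  A -> A T0 | T1 T2 | a
  B -> T2 T2 | d
  T0 -> b
  T1 -> d
  T2 -> c
  T3 -> a

CYK table (by increasing span):
  [0..0]={T0}  "b"  orig:{}
  [1..1]={S,T2}  "c"  orig:{S}
  [2..2]={T0}  "b"  orig:{}
  [0..1]=∅  "bc"
  [1..2]=∅  "cb"
  [0..2]=∅  "bcb"

S ∉ T[0,2] ⇒ NO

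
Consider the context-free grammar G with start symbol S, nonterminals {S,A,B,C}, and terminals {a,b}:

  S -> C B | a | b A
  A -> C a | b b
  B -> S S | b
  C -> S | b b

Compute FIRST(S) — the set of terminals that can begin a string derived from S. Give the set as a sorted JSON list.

FIRST sets, iterate to fixpoint:
[1]
  A via A→b b: +{b}
  B via B→b: +{b}
  C via C→b b: +{b}
  S via S→C B: +{b}
  S via S→a: +{a}
  FIRST(S)={a,b}  FIRST(A)={b}  FIRST(B)={b}  FIRST(C)={b}
[2]
  B via B→S S: +{a}
  C via C→S: +{a}
  FIRST(S)={a,b}  FIRST(A)={b}  FIRST(B)={a,b}  FIRST(C)={a,b}
[3]
  A via A→C a: +{a}
  FIRST(S)={a,b}  FIRST(A)={a,b}  FIRST(B)={a,b}  FIRST(C)={a,b}
[4] (stable)
  FIRST(S)={a,b}  FIRST(A)={a,b}  FIRST(B)={a,b}  FIRST(C)={a,b}

FIRST(S) = ["a", "b"]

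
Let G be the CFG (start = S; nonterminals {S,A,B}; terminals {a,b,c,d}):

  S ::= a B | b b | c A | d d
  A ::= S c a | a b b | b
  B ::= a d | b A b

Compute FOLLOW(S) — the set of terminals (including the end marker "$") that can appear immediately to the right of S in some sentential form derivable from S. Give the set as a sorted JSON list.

Compute FIRST by fixpoint:
round 1:
  A via A→a b b: +{a}
  A via A→b: +{b}
  B via B→a d: +{a}
  B via B→b A b: +{b}
  S via S→a B: +{a}
  S via S→b b: +{b}
  S via S→c A: +{c}
  S via S→d d: +{d}
  S: {a,b,c,d}  A: {a,b}  B: {a,b}
round 2:
  A via A→S c a: +{c,d}
  S: {a,b,c,d}  A: {a,b,c,d}  B: {a,b}
round 3: — fixpoint
  S: {a,b,c,d}  A: {a,b,c,d}  B: {a,b}

FOLLOW sets:
initialize: $ ∈ FOLLOW(S)
iter 1:
  A→S c a: FOLLOW(S) ⊇ FIRST(c) = {c}; new: +{c}
  B→b A b: FOLLOW(A) ⊇ FIRST(b) = {b}; new: +{b}
  S→a B: FOLLOW(B) ⊇ FOLLOW(S) ⊇ {$,c}; new: +{$,c}
  S→c A: FOLLOW(A) ⊇ FOLLOW(S) ⊇ {$,c}; new: +{$,c}
  FOLLOW(S)={$,c}  FOLLOW(A)={$,b,c}  FOLLOW(B)={$,c}
iter 2: — fixpoint
  FOLLOW(S)={$,c}  FOLLOW(A)={$,b,c}  FOLLOW(B)={$,c}

FOLLOW(S) = ["$", "c"]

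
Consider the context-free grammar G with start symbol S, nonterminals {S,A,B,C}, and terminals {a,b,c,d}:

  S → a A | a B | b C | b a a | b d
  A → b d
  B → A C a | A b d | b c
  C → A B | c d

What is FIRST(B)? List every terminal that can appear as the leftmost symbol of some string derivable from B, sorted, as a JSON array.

FIRST sets, iterate to fixpoint:
round 1:
  A via A→b d: +{b}
  B via B→A C a: +{b}
  C via C→A B: +{b}
  C via C→c d: +{c}
  S via S→a A: +{a}
  S via S→b C: +{b}
  S: {a,b}  A: {b}  B: {b}  C: {b,c}
round 2: (no change)
  S: {a,b}  A: {b}  B: {b}  C: {b,c}

FIRST(B) = ["b"]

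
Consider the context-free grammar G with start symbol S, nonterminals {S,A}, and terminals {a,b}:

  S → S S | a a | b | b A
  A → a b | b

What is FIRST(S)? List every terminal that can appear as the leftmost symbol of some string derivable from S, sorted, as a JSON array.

FIRST sets, iterate to fixpoint:
[1]
  A via A→a b: +{a}
  A via A→b: +{b}
  S via S→a a: +{a}
  S via S→b: +{b}
  S: {a,b}  A: {a,b}
[2] (stable)
  S: {a,b}  A: {a,b}

FIRST(S) = ["a", "b"]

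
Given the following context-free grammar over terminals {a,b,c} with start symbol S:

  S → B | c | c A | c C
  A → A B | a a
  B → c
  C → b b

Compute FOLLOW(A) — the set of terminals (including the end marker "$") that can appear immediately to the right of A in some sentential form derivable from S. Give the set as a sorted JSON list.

Compute FIRST by fixpoint:
[1]
  A via A→a a: +{a}
  B via B→c: +{c}
  C via C→b b: +{b}
  S via S→B: +{c}
  FIRST(S)={c}  FIRST(A)={a}  FIRST(B)={c}  FIRST(C)={b}
[2] done
  FIRST(S)={c}  FIRST(A)={a}  FIRST(B)={c}  FIRST(C)={b}

Compute FOLLOW by fixpoint:
FOLLOW(S) := {$}
round 1:
  A→A B: FOLLOW(A) ⊇ FIRST(B) = {c}; new: +{c}
  A→A B: FOLLOW(B) ⊇ FOLLOW(A) ⊇ {c}; new: +{c}
  S→B: FOLLOW(B) ⊇ FOLLOW(S) ⊇ {$}; new: +{$}
  S→c A: FOLLOW(A) ⊇ FOLLOW(S) ⊇ {$}; new: +{$}
  S→c C: FOLLOW(C) ⊇ FOLLOW(S) ⊇ {$}; new: +{$}
  FOLLOW(S)={$}  FOLLOW(A)={$,c}  FOLLOW(B)={$,c}  FOLLOW(C)={$}
round 2: (no change)
  FOLLOW(S)={$}  FOLLOW(A)={$,c}  FOLLOW(B)={$,c}  FOLLOW(C)={$}

FOLLOW(A) = ["$", "c"]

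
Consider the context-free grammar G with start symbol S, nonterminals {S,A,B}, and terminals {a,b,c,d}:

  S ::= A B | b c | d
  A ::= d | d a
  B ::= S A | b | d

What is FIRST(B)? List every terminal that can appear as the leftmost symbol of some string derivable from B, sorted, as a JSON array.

FIRST iteration:
iter 1:
  A via A→d: +{d}
  B via B→b: +{b}
  B via B→d: +{d}
  S via S→A B: +{d}
  S via S→b c: +{b}
  FIRST(S)={b,d}  FIRST(A)={d}  FIRST(B)={b,d}
iter 2: — fixpoint
  FIRST(S)={b,d}  FIRST(A)={d}  FIRST(B)={b,d}

FIRST(B) = ["b", "d"]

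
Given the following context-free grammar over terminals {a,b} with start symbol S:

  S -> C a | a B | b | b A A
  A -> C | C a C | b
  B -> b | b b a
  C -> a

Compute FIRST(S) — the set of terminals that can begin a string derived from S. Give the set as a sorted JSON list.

FIRST sets, iterate to fixpoint:
iter 1:
  A via A→b: +{b}
  B via B→b: +{b}
  C via C→a: +{a}
  S via S→C a: +{a}
  S via S→b: +{b}
  FIRST[S]={a,b}  FIRST[A]={b}  FIRST[B]={b}  FIRST[C]={a}
iter 2:
  A via A→C: +{a}
  FIRST[S]={a,b}  FIRST[A]={a,b}  FIRST[B]={b}  FIRST[C]={a}
iter 3: — fixpoint
  FIRST[S]={a,b}  FIRST[A]={a,b}  FIRST[B]={b}  FIRST[C]={a}

FIRST(S) = ["a", "b"]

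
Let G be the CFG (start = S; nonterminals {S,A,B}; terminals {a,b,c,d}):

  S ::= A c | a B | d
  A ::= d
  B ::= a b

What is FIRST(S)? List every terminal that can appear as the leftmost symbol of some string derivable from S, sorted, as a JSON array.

Compute FIRST by fixpoint:
pass 1:
  A via A→d: +{d}
  B via B→a b: +{a}
  S via S→A c: +{d}
  S via S→a B: +{a}
  FIRST(S)={a,d}  FIRST(A)={d}  FIRST(B)={a}
pass 2: (no change)
  FIRST(S)={a,d}  FIRST(A)={d}  FIRST(B)={a}

FIRST(S) = ["a", "d"]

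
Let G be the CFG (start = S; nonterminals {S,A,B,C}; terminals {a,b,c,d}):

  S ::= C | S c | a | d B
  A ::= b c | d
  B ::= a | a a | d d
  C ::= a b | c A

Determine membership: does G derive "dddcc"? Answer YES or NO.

Convert to CNF:
  S -> S T1 | T1 A | T2 T0 | T3 B | a
  A -> T0 T1 | d
  B -> T2 T2 | T3 T3 | a
  C -> T1 A | T2 T0
  T0 -> b
  T1 -> c
  T2 -> a
  T3 -> d

CYK table (by increasing span):
  cell(0,0) d: {A,T3}  orig:{A}
  cell(1,1) d: {A,T3}  orig:{A}
  cell(2,2) d: {A,T3}  orig:{A}
  cell(3,3) c: {T1}  orig:{}
  cell(4,4) c: {T1}  orig:{}
  cell(0,1) dd: {B}
  cell(1,2) dd: {B}
  cell(2,3) dc: ∅
  cell(3,4) cc: ∅
  cell(0,2) ddd: {S}
  cell(1,3) ddc: ∅
  cell(2,4) dcc: ∅
  cell(0,3) dddc: {S}
  cell(1,4) ddcc: ∅
  cell(0,4) dddcc: {S}

S ∈ T[0,4] ⇒ YES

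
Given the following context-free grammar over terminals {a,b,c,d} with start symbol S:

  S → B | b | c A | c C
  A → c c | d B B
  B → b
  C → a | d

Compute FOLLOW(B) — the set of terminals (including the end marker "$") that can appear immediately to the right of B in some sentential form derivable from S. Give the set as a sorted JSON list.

FIRST iteration:
round 1:
  A via A→c c: +{c}
  A via A→d B B: +{d}
  B via B→b: +{b}
  C via C→a: +{a}
  C via C→d: +{d}
  S via S→B: +{b}
  S via S→c A: +{c}
  FIRST(S)={b,c}  FIRST(A)={c,d}  FIRST(B)={b}  FIRST(C)={a,d}
round 2: (stable)
  FIRST(S)={b,c}  FIRST(A)={c,d}  FIRST(B)={b}  FIRST(C)={a,d}

Compute FOLLOW by fixpoint:
FOLLOW(S) := {$}
round 1:
  A→d B B: FOLLOW(B) ⊇ FIRST(B) = {b}; new: +{b}
  S→B: FOLLOW(B) ⊇ FOLLOW(S) ⊇ {$}; new: +{$}
  S→c A: FOLLOW(A) ⊇ FOLLOW(S) ⊇ {$}; new: +{$}
  S→c C: FOLLOW(C) ⊇ FOLLOW(S) ⊇ {$}; new: +{$}
  FOLLOW[S]={$}  FOLLOW[A]={$}  FOLLOW[B]={$,b}  FOLLOW[C]={$}
round 2: (no change)
  FOLLOW[S]={$}  FOLLOW[A]={$}  FOLLOW[B]={$,b}  FOLLOW[C]={$}

FOLLOW(B) = ["$", "b"]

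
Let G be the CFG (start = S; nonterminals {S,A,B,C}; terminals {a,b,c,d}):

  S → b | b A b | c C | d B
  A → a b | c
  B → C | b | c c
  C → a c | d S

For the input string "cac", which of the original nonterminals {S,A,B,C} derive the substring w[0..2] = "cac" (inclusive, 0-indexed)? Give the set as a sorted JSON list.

CNF form of G:
  S -> T1 X4 | T2 C | T3 B | b
  A -> T0 T1 | c
  B -> T0 T2 | T2 T2 | T3 S | b
  C -> T0 T2 | T3 S
  T0 -> a
  T1 -> b
  T2 -> c
  T3 -> d
  X4 -> A T1

CYK fill, restricted to cells inside w[0..2]:
  T[0,0] 'c' = {A,T2}  orig:{A}
  T[1,1] 'a' = {T0}  orig:{}
  T[2,2] 'c' = {A,T2}  orig:{A}
  T[0,1] 'ca' = ∅
  T[1,2] 'ac' = {B,C}
  T[0,2] 'cac' = {S}

Original NTs in T[0,2] deriving "cac": ["S"]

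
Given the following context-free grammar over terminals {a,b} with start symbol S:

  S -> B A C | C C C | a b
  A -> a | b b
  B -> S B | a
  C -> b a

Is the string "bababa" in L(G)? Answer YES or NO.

CNF form of G:
  S -> B X2 | C X3 | T1 T0
  A -> T0 T0 | a
  B -> S B | a
  C -> T0 T1
  T0 -> b
  T1 -> a
  X2 -> A C
  X3 -> C C

CYK fill:
  [0..0]={T0}  "b"  orig:{}
  [1..1]={A,B,T1}  "a"  orig:{A,B}
  [2..2]={T0}  "b"  orig:{}
  [3..3]={A,B,T1}  "a"  orig:{A,B}
  [4..4]={T0}  "b"  orig:{}
  [5..5]={A,B,T1}  "a"  orig:{A,B}
  [0..1]={C}  "ba"
  [1..2]={S}  "ab"
  [2..3]={C}  "ba"
  [3..4]={S}  "ab"
  [4..5]={C}  "ba"
  [0..2]=∅  "bab"
  [1..3]={B,X2}  "aba"  orig:{B}
  [2..4]=∅  "bab"
  [3..5]={B,X2}  "aba"  orig:{B}
  [0..3]={X3}  "baba"  orig:{}
  [1..4]=∅  "abab"
  [2..5]={X3}  "baba"  orig:{}
  [0..4]=∅  "babab"
  [1..5]={B}  "ababa"
  [0..5]={S}  "bababa"

S ∈ T[0,5] ⇒ YES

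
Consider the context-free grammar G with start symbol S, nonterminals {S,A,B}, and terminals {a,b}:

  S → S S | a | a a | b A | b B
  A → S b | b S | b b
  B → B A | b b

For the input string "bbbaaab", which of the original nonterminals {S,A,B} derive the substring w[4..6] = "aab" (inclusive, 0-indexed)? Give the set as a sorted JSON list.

Convert to CNF:
  S -> S S | T0 A | T0 B | T1 T1 | a
  A -> S T0 | T0 S | T0 T0
  B -> B A | T0 T0
  T0 -> b
  T1 -> a

Fill CYK table bottom-up — only the sub-triangle for w[4..6]:
  [4..4]={S,T1}  "a"  orig:{S}
  [5..5]={S,T1}  "a"  orig:{S}
  [6..6]={T0}  "b"  orig:{}
  [4..5]={S}  "aa"
  [5..6]={A}  "ab"
  [4..6]={A}  "aab"

Original NTs in T[4,6] deriving "aab": ["A"]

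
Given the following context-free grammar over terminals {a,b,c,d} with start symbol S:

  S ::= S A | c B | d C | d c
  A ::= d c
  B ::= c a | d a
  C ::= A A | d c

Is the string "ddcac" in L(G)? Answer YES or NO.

Convert to CNF:
  S -> S A | T0 C | T0 T1 | T1 B
  A -> T0 T1
  B -> T0 T2 | T1 T2
  C -> A A | T0 T1
  T0 -> d
  T1 -> c
  T2 -> a

Fill CYK table bottom-up:
  T[0,0] 'd' = {T0}  orig:{}
  T[1,1] 'd' = {T0}  orig:{}
  T[2,2] 'c' = {T1}  orig:{}
  T[3,3] 'a' = {T2}  orig:{}
  T[4,4] 'c' = {T1}  orig:{}
  T[0,1] 'dd' = ∅
  T[1,2] 'dc' = {A,C,S}
  T[2,3] 'ca' = {B}
  T[3,4] 'ac' = ∅
  T[0,2] 'ddc' = {S}
  T[1,3] 'dca' = ∅
  T[2,4] 'cac' = ∅
  T[0,3] 'ddca' = ∅
  T[1,4] 'dcac' = ∅
  T[0,4] 'ddcac' = ∅

S ∉ T[0,4] ⇒ NO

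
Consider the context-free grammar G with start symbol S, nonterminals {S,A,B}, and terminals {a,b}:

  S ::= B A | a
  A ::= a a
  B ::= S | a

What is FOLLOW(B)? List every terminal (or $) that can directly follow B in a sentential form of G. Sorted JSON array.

FIRST iteration:
round 1:
  A via A→a a: +{a}
  B via B→a: +{a}
  S via S→B A: +{a}
  FIRST(S)={a}  FIRST(A)={a}  FIRST(B)={a}
round 2: — fixpoint
  FIRST(S)={a}  FIRST(A)={a}  FIRST(B)={a}

Compute FOLLOW by fixpoint:
FOLLOW(S) := {$}
round 1:
  S→B A: FOLLOW(B) ⊇ FIRST(A) = {a}; new: +{a}
  S→B A: FOLLOW(A) ⊇ FOLLOW(S) ⊇ {$}; new: +{$}
  FOLLOW[S]={$}  FOLLOW[A]={$}  FOLLOW[B]={a}
round 2:
  B→S: FOLLOW(S) ⊇ FOLLOW(B) ⊇ {a}; new: +{a}
  S→B A: FOLLOW(A) ⊇ FOLLOW(S) ⊇ {$,a}; new: +{a}
  FOLLOW[S]={$,a}  FOLLOW[A]={$,a}  FOLLOW[B]={a}
round 3: — fixpoint
  FOLLOW[S]={$,a}  FOLLOW[A]={$,a}  FOLLOW[B]={a}

FOLLOW(B) = ["a"]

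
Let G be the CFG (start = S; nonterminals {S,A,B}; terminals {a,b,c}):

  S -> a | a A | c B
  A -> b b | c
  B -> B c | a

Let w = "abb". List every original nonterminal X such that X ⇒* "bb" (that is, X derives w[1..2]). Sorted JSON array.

CNF form of G:
  S -> T1 B | T2 A | a
  A -> T0 T0 | c
  B -> B T1 | a
  T0 -> b
  T1 -> c
  T2 -> a

CYK table (by increasing span), restricted to cells inside w[1..2]:
  [1..1]={T0}  "b"  orig:{}
  [2..2]={T0}  "b"  orig:{}
  [1..2]={A}  "bb"

Original NTs in T[1,2] deriving "bb": ["A"]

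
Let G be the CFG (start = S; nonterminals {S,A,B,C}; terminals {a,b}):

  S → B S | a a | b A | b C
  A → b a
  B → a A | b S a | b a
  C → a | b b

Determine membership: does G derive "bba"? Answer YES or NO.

CNF form of G:
  S -> B S | T0 A | T0 C | T1 T1
  A -> T0 T1
  B -> T0 T1 | T0 X2 | T1 A
  C -> T0 T0 | a
  T0 -> b
  T1 -> a
  X2 -> S T1

CYK fill:
  T[0,0] 'b' = {T0}  orig:{}
  T[1,1] 'b' = {T0}  orig:{}
  T[2,2] 'a' = {C,T1}  orig:{C}
  T[0,1] 'bb' = {C}
  T[1,2] 'ba' = {A,B,S}
  T[0,2] 'bba' = {S}

S ∈ T[0,2] ⇒ YES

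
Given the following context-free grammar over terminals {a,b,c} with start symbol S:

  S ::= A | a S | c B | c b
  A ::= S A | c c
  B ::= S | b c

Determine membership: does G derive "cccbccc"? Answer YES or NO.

Convert to CNF:
  S -> S A | T0 B | T0 T0 | T0 T2 | T1 S
  A -> S A | T0 T0
  B -> S A | T0 B | T0 T0 | T0 T2 | T1 S | T2 T0
  T0 -> c
  T1 -> a
  T2 -> b

Fill CYK table bottom-up:
  [0..0]={T0}  "c"  orig:{}
  [1..1]={T0}  "c"  orig:{}
  [2..2]={T0}  "c"  orig:{}
  [3..3]={T2}  "b"  orig:{}
  [4..4]={T0}  "c"  orig:{}
  [5..5]={T0}  "c"  orig:{}
  [6..6]={T0}  "c"  orig:{}
  [0..1]={A,B,S}  "cc"
  [1..2]={A,B,S}  "cc"
  [2..3]={B,S}  "cb"
  [3..4]={B}  "bc"
  [4..5]={A,B,S}  "cc"
  [5..6]={A,B,S}  "cc"
  [0..2]={B,S}  "ccc"
  [1..3]={B,S}  "ccb"
  [2..4]={B,S}  "cbc"
  [3..5]=∅  "bcc"
  [4..6]={B,S}  "ccc"
  [0..3]={B,S}  "cccb"
  [1..4]={B,S}  "ccbc"
  [2..5]={A,B,S}  "cbcc"
  [3..6]=∅  "bccc"
  [0..4]={B,S}  "cccbc"
  [1..5]={A,B,S}  "ccbcc"
  [2..6]={A,B,S}  "cbccc"
  [0..5]={A,B,S}  "cccbcc"
  [1..6]={A,B,S}  "ccbccc"
  [0..6]={A,B,S}  "cccbccc"

S ∈ T[0,6] ⇒ YES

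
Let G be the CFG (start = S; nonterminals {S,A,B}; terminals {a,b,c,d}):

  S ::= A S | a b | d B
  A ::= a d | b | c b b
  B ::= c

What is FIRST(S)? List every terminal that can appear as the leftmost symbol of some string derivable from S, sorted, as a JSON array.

FIRST iteration:
round 1:
  A via A→a d: +{a}
  A via A→b: +{b}
  A via A→c b b: +{c}
  B via B→c: +{c}
  S via S→A S: +{a,b,c}
  S via S→d B: +{d}
  S: {a,b,c,d}  A: {a,b,c}  B: {c}
round 2: done
  S: {a,b,c,d}  A: {a,b,c}  B: {c}

FIRST(S) = ["a", "b", "c", "d"]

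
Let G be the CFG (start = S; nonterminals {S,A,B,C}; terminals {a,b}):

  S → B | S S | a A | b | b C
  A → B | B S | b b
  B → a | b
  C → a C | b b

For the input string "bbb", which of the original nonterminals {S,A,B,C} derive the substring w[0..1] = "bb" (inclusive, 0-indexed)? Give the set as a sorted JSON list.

CNF form of G:
  S -> S S | T0 C | T1 A | a | b
  A -> B S | T0 T0 | a | b
  B -> a | b
  C -> T0 T0 | T1 C
  T0 -> b
  T1 -> a

CYK fill, restricted to cells inside w[0..1]:
  [0..0]={A,B,S,T0}  "b"  orig:{A,B,S}
  [1..1]={A,B,S,T0}  "b"  orig:{A,B,S}
  [0..1]={A,C,S}  "bb"

Original NTs in T[0,1] deriving "bb": ["A", "C", "S"]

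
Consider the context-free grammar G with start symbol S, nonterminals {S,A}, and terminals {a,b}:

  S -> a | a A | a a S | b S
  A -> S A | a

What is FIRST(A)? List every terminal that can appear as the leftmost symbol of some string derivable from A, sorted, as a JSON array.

Compute FIRST by fixpoint:
pass 1:
  A via A→a: +{a}
  S via S→a: +{a}
  S via S→b S: +{b}
  FIRST[S]={a,b}  FIRST[A]={a}
pass 2:
  A via A→S A: +{b}
  FIRST[S]={a,b}  FIRST[A]={a,b}
pass 3: (stable)
  FIRST[S]={a,b}  FIRST[A]={a,b}

FIRST(A) = ["a", "b"]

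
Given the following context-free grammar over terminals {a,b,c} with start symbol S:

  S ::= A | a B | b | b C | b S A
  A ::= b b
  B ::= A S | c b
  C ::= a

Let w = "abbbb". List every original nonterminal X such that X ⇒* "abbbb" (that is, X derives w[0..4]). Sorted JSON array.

CNF form of G:
  S -> T0 C | T0 T0 | T0 X3 | T2 B | b
  A -> T0 T0
  B -> A S | T1 T0
  C -> a
  T0 -> b
  T1 -> c
  T2 -> a
  X3 -> S A

Fill CYK table bottom-up, restricted to cells inside w[0..4]:
  cell(0,0) a: {C,T2}  orig:{C}
  cell(1,1) b: {S,T0}  orig:{S}
  cell(2,2) b: {S,T0}  orig:{S}
  cell(3,3) b: {S,T0}  orig:{S}
  cell(4,4) b: {S,T0}  orig:{S}
  cell(0,1) ab: ∅
  cell(1,2) bb: {A,S}
  cell(2,3) bb: {A,S}
  cell(3,4) bb: {A,S}
  cell(0,2) abb: ∅
  cell(1,3) bbb: {B,X3}  orig:{B}
  cell(2,4) bbb: {B,X3}  orig:{B}
  cell(0,3) abbb: {S}
  cell(1,4) bbbb: {B,S,X3}  orig:{B,S}
  cell(0,4) abbbb: {S}

Original NTs in T[0,4] deriving "abbbb": ["S"]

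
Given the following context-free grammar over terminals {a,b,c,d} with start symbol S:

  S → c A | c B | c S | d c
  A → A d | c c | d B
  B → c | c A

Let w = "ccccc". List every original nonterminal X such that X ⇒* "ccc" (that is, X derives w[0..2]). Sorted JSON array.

Convert to CNF:
  S -> T0 T1 | T1 A | T1 B | T1 S
  A -> A T0 | T0 B | T1 T1
  B -> T1 A | c
  T0 -> d
  T1 -> c

Fill CYK table bottom-up — only the sub-triangle for w[0..2]:
  cell(0,0) c: {B,T1}  orig:{B}
  cell(1,1) c: {B,T1}  orig:{B}
  cell(2,2) c: {B,T1}  orig:{B}
  cell(0,1) cc: {A,S}
  cell(1,2) cc: {A,S}
  cell(0,2) ccc: {B,S}

Original NTs in T[0,2] deriving "ccc": ["B", "S"]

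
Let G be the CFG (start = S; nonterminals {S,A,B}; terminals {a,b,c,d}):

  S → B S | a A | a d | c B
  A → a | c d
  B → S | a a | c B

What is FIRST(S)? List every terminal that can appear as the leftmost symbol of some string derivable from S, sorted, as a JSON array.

FIRST iteration:
round 1:
  A via A→a: +{a}
  A via A→c d: +{c}
  B via B→a a: +{a}
  B via B→c B: +{c}
  S via S→B S: +{a,c}
  S: {a,c}  A: {a,c}  B: {a,c}
round 2: done
  S: {a,c}  A: {a,c}  B: {a,c}

FIRST(S) = ["a", "c"]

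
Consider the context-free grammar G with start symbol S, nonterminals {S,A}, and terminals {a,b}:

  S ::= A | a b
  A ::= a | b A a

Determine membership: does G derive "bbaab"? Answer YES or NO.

Convert to CNF:
  S -> T0 X3 | T1 T0 | a
  A -> T0 X2 | a
  T0 -> b
  T1 -> a
  X2 -> A T1
  X3 -> A T1

CYK fill:
  T[0,0] 'b' = {T0}  orig:{}
  T[1,1] 'b' = {T0}  orig:{}
  T[2,2] 'a' = {A,S,T1}  orig:{A,S}
  T[3,3] 'a' = {A,S,T1}  orig:{A,S}
  T[4,4] 'b' = {T0}  orig:{}
  T[0,1] 'bb' = ∅
  T[1,2] 'ba' = ∅
  T[2,3] 'aa' = {X2,X3}  orig:{}
  T[3,4] 'ab' = {S}
  T[0,2] 'bba' = ∅
  T[1,3] 'baa' = {A,S}
  T[2,4] 'aab' = ∅
  T[0,3] 'bbaa' = ∅
  T[1,4] 'baab' = ∅
  T[0,4] 'bbaab' = ∅

S ∉ T[0,4] ⇒ NO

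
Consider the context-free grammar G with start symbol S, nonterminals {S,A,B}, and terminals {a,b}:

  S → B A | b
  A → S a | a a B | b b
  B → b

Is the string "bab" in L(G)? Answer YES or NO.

CNF form of G:
  S -> B A | b
  A -> S T0 | T0 X2 | T1 T1
  B -> b
  T0 -> a
  T1 -> b
  X2 -> T0 B

CYK table (by increasing span):
  [0..0]={B,S,T1}  "b"  orig:{B,S}
  [1..1]={T0}  "a"  orig:{}
  [2..2]={B,S,T1}  "b"  orig:{B,S}
  [0..1]={A}  "ba"
  [1..2]={X2}  "ab"  orig:{}
  [0..2]=∅  "bab"

S ∉ T[0,2] ⇒ NO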